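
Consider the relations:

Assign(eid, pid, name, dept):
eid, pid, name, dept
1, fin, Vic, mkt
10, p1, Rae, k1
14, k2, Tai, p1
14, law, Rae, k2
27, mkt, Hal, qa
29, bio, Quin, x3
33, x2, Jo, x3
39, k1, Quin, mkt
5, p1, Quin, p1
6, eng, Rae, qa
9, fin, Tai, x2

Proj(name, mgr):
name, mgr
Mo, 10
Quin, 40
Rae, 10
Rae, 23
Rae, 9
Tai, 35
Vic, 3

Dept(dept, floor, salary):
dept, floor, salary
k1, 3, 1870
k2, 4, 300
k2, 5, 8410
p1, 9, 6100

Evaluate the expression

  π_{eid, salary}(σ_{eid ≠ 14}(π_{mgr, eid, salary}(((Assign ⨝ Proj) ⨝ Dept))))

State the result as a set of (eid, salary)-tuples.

Assign ⋈ Proj (natural join on name): {(1, fin, Vic, mkt, 3), (10, p1, Rae, k1, 10), (10, p1, Rae, k1, 23), (10, p1, Rae, k1, 9), (14, k2, Tai, p1, 35), (14, law, Rae, k2, 10), (14, law, Rae, k2, 23), (14, law, Rae, k2, 9), (29, bio, Quin, x3, 40), (39, k1, Quin, mkt, 40), (5, p1, Quin, p1, 40), (6, eng, Rae, qa, 10), (6, eng, Rae, qa, 23), (6, eng, Rae, qa, 9), (9, fin, Tai, x2, 35)}
(Assign ⨝ Proj) ⋈ Dept (natural join on dept): {(10, p1, Rae, k1, 10, 3, 1870), (10, p1, Rae, k1, 23, 3, 1870), (10, p1, Rae, k1, 9, 3, 1870), (14, k2, Tai, p1, 35, 9, 6100), (14, law, Rae, k2, 10, 4, 300), (14, law, Rae, k2, 10, 5, 8410), (14, law, Rae, k2, 23, 4, 300), (14, law, Rae, k2, 23, 5, 8410), (14, law, Rae, k2, 9, 4, 300), (14, law, Rae, k2, 9, 5, 8410), (5, p1, Quin, p1, 40, 9, 6100)}
Keep only column(s) mgr, eid, salary: {(10, 10, 1870), (10, 14, 300), (10, 14, 8410), (23, 10, 1870), (23, 14, 300), (23, 14, 8410), (35, 14, 6100), (40, 5, 6100), (9, 10, 1870), (9, 14, 300), (9, 14, 8410)}
Selection eid ≠ 14: {(10, 10, 1870), (23, 10, 1870), (40, 5, 6100), (9, 10, 1870)}
Keep only column(s) eid, salary (2 duplicate(s) eliminated): {(10, 1870), (5, 6100)}

{(10, 1870), (5, 6100)}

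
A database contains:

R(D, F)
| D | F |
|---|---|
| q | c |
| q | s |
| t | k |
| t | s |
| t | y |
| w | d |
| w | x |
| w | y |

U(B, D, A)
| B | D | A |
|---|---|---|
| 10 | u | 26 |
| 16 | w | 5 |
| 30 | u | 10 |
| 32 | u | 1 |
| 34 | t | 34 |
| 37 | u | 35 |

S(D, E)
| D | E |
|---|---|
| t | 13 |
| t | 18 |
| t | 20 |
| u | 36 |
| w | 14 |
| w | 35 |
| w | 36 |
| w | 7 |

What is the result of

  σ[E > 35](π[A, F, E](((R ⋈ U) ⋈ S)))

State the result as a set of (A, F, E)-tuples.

Natural join on D: {(t, k, 34, 34), (t, s, 34, 34), (t, y, 34, 34), (w, d, 16, 5), (w, x, 16, 5), (w, y, 16, 5)}
Natural join on D: {(t, k, 34, 34, 13), (t, k, 34, 34, 18), (t, k, 34, 34, 20), (t, s, 34, 34, 13), (t, s, 34, 34, 18), (t, s, 34, 34, 20), (t, y, 34, 34, 13), (t, y, 34, 34, 18), (t, y, 34, 34, 20), (w, d, 16, 5, 14), (w, d, 16, 5, 35), (w, d, 16, 5, 36), (w, d, 16, 5, 7), (w, x, 16, 5, 14), (w, x, 16, 5, 35), (w, x, 16, 5, 36), (w, x, 16, 5, 7), (w, y, 16, 5, 14), (w, y, 16, 5, 35), (w, y, 16, 5, 36), (w, y, 16, 5, 7)}
Keep only column(s) A, F, E: {(34, k, 13), (34, k, 18), (34, k, 20), (34, s, 13), (34, s, 18), (34, s, 20), (34, y, 13), (34, y, 18), (34, y, 20), (5, d, 14), (5, d, 35), (5, d, 36), (5, d, 7), (5, x, 14), (5, x, 35), (5, x, 36), (5, x, 7), (5, y, 14), (5, y, 35), (5, y, 36), (5, y, 7)}
Filtering on E > 35 leaves {(5, d, 36), (5, x, 36), (5, y, 36)}.

{(5, d, 36), (5, x, 36), (5, y, 36)}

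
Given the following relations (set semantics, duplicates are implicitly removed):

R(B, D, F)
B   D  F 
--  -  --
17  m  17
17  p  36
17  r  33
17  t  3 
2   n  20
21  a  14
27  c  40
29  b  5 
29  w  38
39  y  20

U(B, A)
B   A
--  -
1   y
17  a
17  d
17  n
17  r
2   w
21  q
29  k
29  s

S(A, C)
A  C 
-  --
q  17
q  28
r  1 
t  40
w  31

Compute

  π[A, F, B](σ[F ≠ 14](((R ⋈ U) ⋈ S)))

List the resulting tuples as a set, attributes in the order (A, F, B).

Joining R and U on B yields {(17, m, 17, a), (17, m, 17, d), (17, m, 17, n), (17, m, 17, r), (17, p, 36, a), (17, p, 36, d), (17, p, 36, n), (17, p, 36, r), (17, r, 33, a), (17, r, 33, d), (17, r, 33, n), (17, r, 33, r), (17, t, 3, a), (17, t, 3, d), (17, t, 3, n), (17, t, 3, r), (2, n, 20, w), (21, a, 14, q), (29, b, 5, k), (29, b, 5, s), (29, w, 38, k), (29, w, 38, s)}.
Joining (R ⋈ U) and S on A yields {(17, m, 17, r, 1), (17, p, 36, r, 1), (17, r, 33, r, 1), (17, t, 3, r, 1), (2, n, 20, w, 31), (21, a, 14, q, 17), (21, a, 14, q, 28)}.
σ[F ≠ 14]: keep tuples satisfying F ≠ 14 → {(17, m, 17, r, 1), (17, p, 36, r, 1), (17, r, 33, r, 1), (17, t, 3, r, 1), (2, n, 20, w, 31)}
π[A, F, B]: project onto (A, F, B) → {(r, 17, 17), (r, 3, 17), (r, 33, 17), (r, 36, 17), (w, 20, 2)}

{(r, 17, 17), (r, 3, 17), (r, 33, 17), (r, 36, 17), (w, 20, 2)}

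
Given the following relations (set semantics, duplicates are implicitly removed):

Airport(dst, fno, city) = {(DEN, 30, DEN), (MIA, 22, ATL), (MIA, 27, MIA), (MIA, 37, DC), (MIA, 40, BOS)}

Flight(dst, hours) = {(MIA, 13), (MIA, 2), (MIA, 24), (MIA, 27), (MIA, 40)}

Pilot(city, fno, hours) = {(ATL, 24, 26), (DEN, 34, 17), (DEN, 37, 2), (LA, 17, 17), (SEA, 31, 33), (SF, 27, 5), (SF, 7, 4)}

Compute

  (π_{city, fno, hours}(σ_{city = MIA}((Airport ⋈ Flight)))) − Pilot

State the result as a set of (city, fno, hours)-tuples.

Joining Airport and Flight on dst yields {(MIA, 22, ATL, 13), (MIA, 22, ATL, 2), (MIA, 22, ATL, 24), (MIA, 22, ATL, 27), (MIA, 22, ATL, 40), (MIA, 27, MIA, 13), (MIA, 27, MIA, 2), (MIA, 27, MIA, 24), (MIA, 27, MIA, 27), (MIA, 27, MIA, 40), (MIA, 37, DC, 13), (MIA, 37, DC, 2), (MIA, 37, DC, 24), (MIA, 37, DC, 27), (MIA, 37, DC, 40), (MIA, 40, BOS, 13), (MIA, 40, BOS, 2), (MIA, 40, BOS, 24), (MIA, 40, BOS, 27), (MIA, 40, BOS, 40)}.
σ[city = MIA]: keep tuples satisfying city = MIA → {(MIA, 27, MIA, 13), (MIA, 27, MIA, 2), (MIA, 27, MIA, 24), (MIA, 27, MIA, 27), (MIA, 27, MIA, 40)}
Projecting to city, fno, hours: {(MIA, 27, 13), (MIA, 27, 2), (MIA, 27, 24), (MIA, 27, 27), (MIA, 27, 40)}
Taking the difference: {(MIA, 27, 13), (MIA, 27, 2), (MIA, 27, 24), (MIA, 27, 27), (MIA, 27, 40)}

{(MIA, 27, 13), (MIA, 27, 2), (MIA, 27, 24), (MIA, 27, 27), (MIA, 27, 40)}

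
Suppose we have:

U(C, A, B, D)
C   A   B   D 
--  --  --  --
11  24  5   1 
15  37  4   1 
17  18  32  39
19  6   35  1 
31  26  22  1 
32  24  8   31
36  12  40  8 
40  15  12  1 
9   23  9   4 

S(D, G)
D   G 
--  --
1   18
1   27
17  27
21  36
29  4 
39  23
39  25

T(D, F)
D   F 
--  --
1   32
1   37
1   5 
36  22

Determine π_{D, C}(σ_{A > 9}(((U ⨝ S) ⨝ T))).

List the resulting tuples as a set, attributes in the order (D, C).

{(1, 11), (1, 15), (1, 31), (1, 40)}

Natural join on D: {(11, 24, 5, 1, 18), (11, 24, 5, 1, 27), (15, 37, 4, 1, 18), (15, 37, 4, 1, 27), (17, 18, 32, 39, 23), (17, 18, 32, 39, 25), (19, 6, 35, 1, 18), (19, 6, 35, 1, 27), (31, 26, 22, 1, 18), (31, 26, 22, 1, 27), (40, 15, 12, 1, 18), (40, 15, 12, 1, 27)}
Natural join on D: {(11, 24, 5, 1, 18, 32), (11, 24, 5, 1, 18, 37), (11, 24, 5, 1, 18, 5), (11, 24, 5, 1, 27, 32), (11, 24, 5, 1, 27, 37), (11, 24, 5, 1, 27, 5), (15, 37, 4, 1, 18, 32), (15, 37, 4, 1, 18, 37), (15, 37, 4, 1, 18, 5), (15, 37, 4, 1, 27, 32), (15, 37, 4, 1, 27, 37), (15, 37, 4, 1, 27, 5), (19, 6, 35, 1, 18, 32), (19, 6, 35, 1, 18, 37), (19, 6, 35, 1, 18, 5), (19, 6, 35, 1, 27, 32), (19, 6, 35, 1, 27, 37), (19, 6, 35, 1, 27, 5), (31, 26, 22, 1, 18, 32), (31, 26, 22, 1, 18, 37), (31, 26, 22, 1, 18, 5), (31, 26, 22, 1, 27, 32), (31, 26, 22, 1, 27, 37), (31, 26, 22, 1, 27, 5), (40, 15, 12, 1, 18, 32), (40, 15, 12, 1, 18, 37), (40, 15, 12, 1, 18, 5), (40, 15, 12, 1, 27, 32), (40, 15, 12, 1, 27, 37), (40, 15, 12, 1, 27, 5)}
σ[A > 9]: keep tuples satisfying A > 9 → {(11, 24, 5, 1, 18, 32), (11, 24, 5, 1, 18, 37), (11, 24, 5, 1, 18, 5), (11, 24, 5, 1, 27, 32), (11, 24, 5, 1, 27, 37), (11, 24, 5, 1, 27, 5), (15, 37, 4, 1, 18, 32), (15, 37, 4, 1, 18, 37), (15, 37, 4, 1, 18, 5), (15, 37, 4, 1, 27, 32), (15, 37, 4, 1, 27, 37), (15, 37, 4, 1, 27, 5), (31, 26, 22, 1, 18, 32), (31, 26, 22, 1, 18, 37), (31, 26, 22, 1, 18, 5), (31, 26, 22, 1, 27, 32), (31, 26, 22, 1, 27, 37), (31, 26, 22, 1, 27, 5), (40, 15, 12, 1, 18, 32), (40, 15, 12, 1, 18, 37), (40, 15, 12, 1, 18, 5), (40, 15, 12, 1, 27, 32), (40, 15, 12, 1, 27, 37), (40, 15, 12, 1, 27, 5)}
Keep only column(s) D, C (20 duplicate(s) eliminated): {(1, 11), (1, 15), (1, 31), (1, 40)}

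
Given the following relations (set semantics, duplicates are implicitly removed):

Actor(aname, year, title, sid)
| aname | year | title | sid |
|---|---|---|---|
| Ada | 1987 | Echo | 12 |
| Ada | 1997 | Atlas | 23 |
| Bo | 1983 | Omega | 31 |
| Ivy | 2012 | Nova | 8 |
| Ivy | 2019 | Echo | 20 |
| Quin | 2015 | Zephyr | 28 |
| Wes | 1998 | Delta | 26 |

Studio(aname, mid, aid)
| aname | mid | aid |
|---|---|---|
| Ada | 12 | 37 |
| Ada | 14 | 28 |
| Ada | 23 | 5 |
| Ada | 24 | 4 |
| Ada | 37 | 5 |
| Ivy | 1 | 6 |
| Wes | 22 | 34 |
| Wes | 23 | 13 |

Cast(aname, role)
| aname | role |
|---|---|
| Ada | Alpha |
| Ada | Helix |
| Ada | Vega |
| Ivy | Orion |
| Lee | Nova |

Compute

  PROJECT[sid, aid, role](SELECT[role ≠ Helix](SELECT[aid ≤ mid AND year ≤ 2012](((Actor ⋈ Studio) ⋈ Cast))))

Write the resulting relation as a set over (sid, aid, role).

{(12, 4, Alpha), (12, 4, Vega), (12, 5, Alpha), (12, 5, Vega), (23, 4, Alpha), (23, 4, Vega), (23, 5, Alpha), (23, 5, Vega)}

Natural join on aname: {(Ada, 1987, Echo, 12, 12, 37), (Ada, 1987, Echo, 12, 14, 28), (Ada, 1987, Echo, 12, 23, 5), (Ada, 1987, Echo, 12, 24, 4), (Ada, 1987, Echo, 12, 37, 5), (Ada, 1997, Atlas, 23, 12, 37), (Ada, 1997, Atlas, 23, 14, 28), (Ada, 1997, Atlas, 23, 23, 5), (Ada, 1997, Atlas, 23, 24, 4), (Ada, 1997, Atlas, 23, 37, 5), (Ivy, 2012, Nova, 8, 1, 6), (Ivy, 2019, Echo, 20, 1, 6), (Wes, 1998, Delta, 26, 22, 34), (Wes, 1998, Delta, 26, 23, 13)}
Natural join on aname: {(Ada, 1987, Echo, 12, 12, 37, Alpha), (Ada, 1987, Echo, 12, 12, 37, Helix), (Ada, 1987, Echo, 12, 12, 37, Vega), (Ada, 1987, Echo, 12, 14, 28, Alpha), (Ada, 1987, Echo, 12, 14, 28, Helix), (Ada, 1987, Echo, 12, 14, 28, Vega), (Ada, 1987, Echo, 12, 23, 5, Alpha), (Ada, 1987, Echo, 12, 23, 5, Helix), (Ada, 1987, Echo, 12, 23, 5, Vega), (Ada, 1987, Echo, 12, 24, 4, Alpha), (Ada, 1987, Echo, 12, 24, 4, Helix), (Ada, 1987, Echo, 12, 24, 4, Vega), (Ada, 1987, Echo, 12, 37, 5, Alpha), (Ada, 1987, Echo, 12, 37, 5, Helix), (Ada, 1987, Echo, 12, 37, 5, Vega), (Ada, 1997, Atlas, 23, 12, 37, Alpha), (Ada, 1997, Atlas, 23, 12, 37, Helix), (Ada, 1997, Atlas, 23, 12, 37, Vega), (Ada, 1997, Atlas, 23, 14, 28, Alpha), (Ada, 1997, Atlas, 23, 14, 28, Helix), (Ada, 1997, Atlas, 23, 14, 28, Vega), (Ada, 1997, Atlas, 23, 23, 5, Alpha), (Ada, 1997, Atlas, 23, 23, 5, Helix), (Ada, 1997, Atlas, 23, 23, 5, Vega), (Ada, 1997, Atlas, 23, 24, 4, Alpha), (Ada, 1997, Atlas, 23, 24, 4, Helix), (Ada, 1997, Atlas, 23, 24, 4, Vega), (Ada, 1997, Atlas, 23, 37, 5, Alpha), (Ada, 1997, Atlas, 23, 37, 5, Helix), (Ada, 1997, Atlas, 23, 37, 5, Vega), (Ivy, 2012, Nova, 8, 1, 6, Orion), (Ivy, 2019, Echo, 20, 1, 6, Orion)}
σ[aid ≤ mid AND year ≤ 2012]: keep tuples satisfying aid ≤ mid AND year ≤ 2012 → {(Ada, 1987, Echo, 12, 23, 5, Alpha), (Ada, 1987, Echo, 12, 23, 5, Helix), (Ada, 1987, Echo, 12, 23, 5, Vega), (Ada, 1987, Echo, 12, 24, 4, Alpha), (Ada, 1987, Echo, 12, 24, 4, Helix), (Ada, 1987, Echo, 12, 24, 4, Vega), (Ada, 1987, Echo, 12, 37, 5, Alpha), (Ada, 1987, Echo, 12, 37, 5, Helix), (Ada, 1987, Echo, 12, 37, 5, Vega), (Ada, 1997, Atlas, 23, 23, 5, Alpha), (Ada, 1997, Atlas, 23, 23, 5, Helix), (Ada, 1997, Atlas, 23, 23, 5, Vega), (Ada, 1997, Atlas, 23, 24, 4, Alpha), (Ada, 1997, Atlas, 23, 24, 4, Helix), (Ada, 1997, Atlas, 23, 24, 4, Vega), (Ada, 1997, Atlas, 23, 37, 5, Alpha), (Ada, 1997, Atlas, 23, 37, 5, Helix), (Ada, 1997, Atlas, 23, 37, 5, Vega)}
σ[role ≠ Helix]: keep tuples satisfying role ≠ Helix → {(Ada, 1987, Echo, 12, 23, 5, Alpha), (Ada, 1987, Echo, 12, 23, 5, Vega), (Ada, 1987, Echo, 12, 24, 4, Alpha), (Ada, 1987, Echo, 12, 24, 4, Vega), (Ada, 1987, Echo, 12, 37, 5, Alpha), (Ada, 1987, Echo, 12, 37, 5, Vega), (Ada, 1997, Atlas, 23, 23, 5, Alpha), (Ada, 1997, Atlas, 23, 23, 5, Vega), (Ada, 1997, Atlas, 23, 24, 4, Alpha), (Ada, 1997, Atlas, 23, 24, 4, Vega), (Ada, 1997, Atlas, 23, 37, 5, Alpha), (Ada, 1997, Atlas, 23, 37, 5, Vega)}
π[sid, aid, role]: project onto (sid, aid, role) (4 duplicate(s) eliminated) → {(12, 4, Alpha), (12, 4, Vega), (12, 5, Alpha), (12, 5, Vega), (23, 4, Alpha), (23, 4, Vega), (23, 5, Alpha), (23, 5, Vega)}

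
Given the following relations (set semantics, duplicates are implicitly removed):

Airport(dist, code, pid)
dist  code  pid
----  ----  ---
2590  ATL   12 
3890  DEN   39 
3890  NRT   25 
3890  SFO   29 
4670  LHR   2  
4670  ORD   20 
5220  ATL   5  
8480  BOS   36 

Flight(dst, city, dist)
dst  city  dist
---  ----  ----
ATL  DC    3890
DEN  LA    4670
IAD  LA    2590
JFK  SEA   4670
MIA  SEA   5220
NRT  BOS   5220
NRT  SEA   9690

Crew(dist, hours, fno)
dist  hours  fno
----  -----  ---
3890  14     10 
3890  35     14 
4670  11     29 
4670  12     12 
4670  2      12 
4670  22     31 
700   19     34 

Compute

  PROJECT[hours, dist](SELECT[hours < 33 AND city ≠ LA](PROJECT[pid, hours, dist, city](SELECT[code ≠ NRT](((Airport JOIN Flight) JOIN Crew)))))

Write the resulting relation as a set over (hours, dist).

{(11, 4670), (12, 4670), (14, 3890), (2, 4670), (22, 4670)}

Joining Airport and Flight on dist yields {(2590, ATL, 12, IAD, LA), (3890, DEN, 39, ATL, DC), (3890, NRT, 25, ATL, DC), (3890, SFO, 29, ATL, DC), (4670, LHR, 2, DEN, LA), (4670, LHR, 2, JFK, SEA), (4670, ORD, 20, DEN, LA), (4670, ORD, 20, JFK, SEA), (5220, ATL, 5, MIA, SEA), (5220, ATL, 5, NRT, BOS)}.
Joining (Airport JOIN Flight) and Crew on dist yields {(3890, DEN, 39, ATL, DC, 14, 10), (3890, DEN, 39, ATL, DC, 35, 14), (3890, NRT, 25, ATL, DC, 14, 10), (3890, NRT, 25, ATL, DC, 35, 14), (3890, SFO, 29, ATL, DC, 14, 10), (3890, SFO, 29, ATL, DC, 35, 14), (4670, LHR, 2, DEN, LA, 11, 29), (4670, LHR, 2, DEN, LA, 12, 12), (4670, LHR, 2, DEN, LA, 2, 12), (4670, LHR, 2, DEN, LA, 22, 31), (4670, LHR, 2, JFK, SEA, 11, 29), (4670, LHR, 2, JFK, SEA, 12, 12), (4670, LHR, 2, JFK, SEA, 2, 12), (4670, LHR, 2, JFK, SEA, 22, 31), (4670, ORD, 20, DEN, LA, 11, 29), (4670, ORD, 20, DEN, LA, 12, 12), (4670, ORD, 20, DEN, LA, 2, 12), (4670, ORD, 20, DEN, LA, 22, 31), (4670, ORD, 20, JFK, SEA, 11, 29), (4670, ORD, 20, JFK, SEA, 12, 12), (4670, ORD, 20, JFK, SEA, 2, 12), (4670, ORD, 20, JFK, SEA, 22, 31)}.
Apply σ_{code ≠ NRT}; surviving tuples: {(3890, DEN, 39, ATL, DC, 14, 10), (3890, DEN, 39, ATL, DC, 35, 14), (3890, SFO, 29, ATL, DC, 14, 10), (3890, SFO, 29, ATL, DC, 35, 14), (4670, LHR, 2, DEN, LA, 11, 29), (4670, LHR, 2, DEN, LA, 12, 12), (4670, LHR, 2, DEN, LA, 2, 12), (4670, LHR, 2, DEN, LA, 22, 31), (4670, LHR, 2, JFK, SEA, 11, 29), (4670, LHR, 2, JFK, SEA, 12, 12), (4670, LHR, 2, JFK, SEA, 2, 12), (4670, LHR, 2, JFK, SEA, 22, 31), (4670, ORD, 20, DEN, LA, 11, 29), (4670, ORD, 20, DEN, LA, 12, 12), (4670, ORD, 20, DEN, LA, 2, 12), (4670, ORD, 20, DEN, LA, 22, 31), (4670, ORD, 20, JFK, SEA, 11, 29), (4670, ORD, 20, JFK, SEA, 12, 12), (4670, ORD, 20, JFK, SEA, 2, 12), (4670, ORD, 20, JFK, SEA, 22, 31)}
Keep only column(s) pid, hours, dist, city: {(2, 11, 4670, LA), (2, 11, 4670, SEA), (2, 12, 4670, LA), (2, 12, 4670, SEA), (2, 2, 4670, LA), (2, 2, 4670, SEA), (2, 22, 4670, LA), (2, 22, 4670, SEA), (20, 11, 4670, LA), (20, 11, 4670, SEA), (20, 12, 4670, LA), (20, 12, 4670, SEA), (20, 2, 4670, LA), (20, 2, 4670, SEA), (20, 22, 4670, LA), (20, 22, 4670, SEA), (29, 14, 3890, DC), (29, 35, 3890, DC), (39, 14, 3890, DC), (39, 35, 3890, DC)}
Apply σ_{hours < 33 AND city ≠ LA}; surviving tuples: {(2, 11, 4670, SEA), (2, 12, 4670, SEA), (2, 2, 4670, SEA), (2, 22, 4670, SEA), (20, 11, 4670, SEA), (20, 12, 4670, SEA), (20, 2, 4670, SEA), (20, 22, 4670, SEA), (29, 14, 3890, DC), (39, 14, 3890, DC)}
Keep only column(s) hours, dist (5 duplicate(s) eliminated): {(11, 4670), (12, 4670), (14, 3890), (2, 4670), (22, 4670)}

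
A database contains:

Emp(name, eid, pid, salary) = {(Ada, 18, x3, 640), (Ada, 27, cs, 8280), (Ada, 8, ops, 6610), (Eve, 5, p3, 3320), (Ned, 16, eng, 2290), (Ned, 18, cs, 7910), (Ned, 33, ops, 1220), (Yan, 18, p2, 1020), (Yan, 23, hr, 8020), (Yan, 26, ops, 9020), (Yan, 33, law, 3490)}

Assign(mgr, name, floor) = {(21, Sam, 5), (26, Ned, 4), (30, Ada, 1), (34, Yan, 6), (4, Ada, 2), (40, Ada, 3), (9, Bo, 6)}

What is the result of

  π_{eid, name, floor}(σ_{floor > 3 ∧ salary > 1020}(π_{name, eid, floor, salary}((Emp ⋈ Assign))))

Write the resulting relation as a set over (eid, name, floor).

{(16, Ned, 4), (18, Ned, 4), (23, Yan, 6), (26, Yan, 6), (33, Ned, 4), (33, Yan, 6)}

Natural join on name: {(Ada, 18, x3, 640, 30, 1), (Ada, 18, x3, 640, 4, 2), (Ada, 18, x3, 640, 40, 3), (Ada, 27, cs, 8280, 30, 1), (Ada, 27, cs, 8280, 4, 2), (Ada, 27, cs, 8280, 40, 3), (Ada, 8, ops, 6610, 30, 1), (Ada, 8, ops, 6610, 4, 2), (Ada, 8, ops, 6610, 40, 3), (Ned, 16, eng, 2290, 26, 4), (Ned, 18, cs, 7910, 26, 4), (Ned, 33, ops, 1220, 26, 4), (Yan, 18, p2, 1020, 34, 6), (Yan, 23, hr, 8020, 34, 6), (Yan, 26, ops, 9020, 34, 6), (Yan, 33, law, 3490, 34, 6)}
π[name, eid, floor, salary]: project onto (name, eid, floor, salary) → {(Ada, 18, 1, 640), (Ada, 18, 2, 640), (Ada, 18, 3, 640), (Ada, 27, 1, 8280), (Ada, 27, 2, 8280), (Ada, 27, 3, 8280), (Ada, 8, 1, 6610), (Ada, 8, 2, 6610), (Ada, 8, 3, 6610), (Ned, 16, 4, 2290), (Ned, 18, 4, 7910), (Ned, 33, 4, 1220), (Yan, 18, 6, 1020), (Yan, 23, 6, 8020), (Yan, 26, 6, 9020), (Yan, 33, 6, 3490)}
Apply σ_{floor > 3 ∧ salary > 1020}; surviving tuples: {(Ned, 16, 4, 2290), (Ned, 18, 4, 7910), (Ned, 33, 4, 1220), (Yan, 23, 6, 8020), (Yan, 26, 6, 9020), (Yan, 33, 6, 3490)}
π[eid, name, floor]: project onto (eid, name, floor) → {(16, Ned, 4), (18, Ned, 4), (23, Yan, 6), (26, Yan, 6), (33, Ned, 4), (33, Yan, 6)}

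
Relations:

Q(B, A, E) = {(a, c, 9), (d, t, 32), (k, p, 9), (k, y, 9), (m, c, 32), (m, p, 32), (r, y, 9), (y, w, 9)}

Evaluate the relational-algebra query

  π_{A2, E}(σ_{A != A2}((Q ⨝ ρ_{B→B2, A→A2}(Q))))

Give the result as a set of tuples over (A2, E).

ρ[B→B2, A→A2]: schema becomes (B2, A2, E); tuples unchanged.
Q ⋈ ρ_{B→B2, A→A2}(Q) (natural join on E): {(a, c, 9, a, c), (a, c, 9, k, p), (a, c, 9, k, y), (a, c, 9, r, y), (a, c, 9, y, w), (d, t, 32, d, t), (d, t, 32, m, c), (d, t, 32, m, p), (k, p, 9, a, c), (k, p, 9, k, p), (k, p, 9, k, y), (k, p, 9, r, y), (k, p, 9, y, w), (k, y, 9, a, c), (k, y, 9, k, p), (k, y, 9, k, y), (k, y, 9, r, y), (k, y, 9, y, w), (m, c, 32, d, t), (m, c, 32, m, c), (m, c, 32, m, p), (m, p, 32, d, t), (m, p, 32, m, c), (m, p, 32, m, p), (r, y, 9, a, c), (r, y, 9, k, p), (r, y, 9, k, y), (r, y, 9, r, y), (r, y, 9, y, w), (y, w, 9, a, c), (y, w, 9, k, p), (y, w, 9, k, y), (y, w, 9, r, y), (y, w, 9, y, w)}
Filtering on A != A2 leaves {(a, c, 9, k, p), (a, c, 9, k, y), (a, c, 9, r, y), (a, c, 9, y, w), (d, t, 32, m, c), (d, t, 32, m, p), (k, p, 9, a, c), (k, p, 9, k, y), (k, p, 9, r, y), (k, p, 9, y, w), (k, y, 9, a, c), (k, y, 9, k, p), (k, y, 9, y, w), (m, c, 32, d, t), (m, c, 32, m, p), (m, p, 32, d, t), (m, p, 32, m, c), (r, y, 9, a, c), (r, y, 9, k, p), (r, y, 9, y, w), (y, w, 9, a, c), (y, w, 9, k, p), (y, w, 9, k, y), (y, w, 9, r, y)}.
π_{A2, E} gives {(c, 32), (c, 9), (p, 32), (p, 9), (t, 32), (w, 9), (y, 9)} (17 duplicate(s) eliminated).

{(c, 32), (c, 9), (p, 32), (p, 9), (t, 32), (w, 9), (y, 9)}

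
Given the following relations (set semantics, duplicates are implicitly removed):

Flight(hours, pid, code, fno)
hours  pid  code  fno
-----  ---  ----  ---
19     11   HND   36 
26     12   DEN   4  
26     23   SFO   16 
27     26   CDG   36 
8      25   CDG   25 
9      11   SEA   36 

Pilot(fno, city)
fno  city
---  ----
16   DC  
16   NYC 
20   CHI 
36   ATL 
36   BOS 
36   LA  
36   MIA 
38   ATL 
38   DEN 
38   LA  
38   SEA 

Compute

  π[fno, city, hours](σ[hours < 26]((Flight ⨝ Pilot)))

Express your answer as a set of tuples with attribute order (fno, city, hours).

Natural join on fno: {(19, 11, HND, 36, ATL), (19, 11, HND, 36, BOS), (19, 11, HND, 36, LA), (19, 11, HND, 36, MIA), (26, 23, SFO, 16, DC), (26, 23, SFO, 16, NYC), (27, 26, CDG, 36, ATL), (27, 26, CDG, 36, BOS), (27, 26, CDG, 36, LA), (27, 26, CDG, 36, MIA), (9, 11, SEA, 36, ATL), (9, 11, SEA, 36, BOS), (9, 11, SEA, 36, LA), (9, 11, SEA, 36, MIA)}
Filtering on hours < 26 leaves {(19, 11, HND, 36, ATL), (19, 11, HND, 36, BOS), (19, 11, HND, 36, LA), (19, 11, HND, 36, MIA), (9, 11, SEA, 36, ATL), (9, 11, SEA, 36, BOS), (9, 11, SEA, 36, LA), (9, 11, SEA, 36, MIA)}.
π_{fno, city, hours} gives {(36, ATL, 19), (36, ATL, 9), (36, BOS, 19), (36, BOS, 9), (36, LA, 19), (36, LA, 9), (36, MIA, 19), (36, MIA, 9)}.

{(36, ATL, 19), (36, ATL, 9), (36, BOS, 19), (36, BOS, 9), (36, LA, 19), (36, LA, 9), (36, MIA, 19), (36, MIA, 9)}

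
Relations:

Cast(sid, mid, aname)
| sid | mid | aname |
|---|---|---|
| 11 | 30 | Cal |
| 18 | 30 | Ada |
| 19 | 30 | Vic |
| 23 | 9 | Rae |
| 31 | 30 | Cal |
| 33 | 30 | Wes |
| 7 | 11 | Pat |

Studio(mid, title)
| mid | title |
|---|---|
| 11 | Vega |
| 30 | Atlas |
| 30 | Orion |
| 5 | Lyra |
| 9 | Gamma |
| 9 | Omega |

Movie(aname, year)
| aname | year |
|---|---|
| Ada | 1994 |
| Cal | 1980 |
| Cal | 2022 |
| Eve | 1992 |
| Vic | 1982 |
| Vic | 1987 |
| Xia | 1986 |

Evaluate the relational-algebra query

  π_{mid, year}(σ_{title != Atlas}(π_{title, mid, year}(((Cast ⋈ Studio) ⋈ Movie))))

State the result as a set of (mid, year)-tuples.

{(30, 1980), (30, 1982), (30, 1987), (30, 1994), (30, 2022)}

Natural join on mid: {(11, 30, Cal, Atlas), (11, 30, Cal, Orion), (18, 30, Ada, Atlas), (18, 30, Ada, Orion), (19, 30, Vic, Atlas), (19, 30, Vic, Orion), (23, 9, Rae, Gamma), (23, 9, Rae, Omega), (31, 30, Cal, Atlas), (31, 30, Cal, Orion), (33, 30, Wes, Atlas), (33, 30, Wes, Orion), (7, 11, Pat, Vega)}
Natural join on aname: {(11, 30, Cal, Atlas, 1980), (11, 30, Cal, Atlas, 2022), (11, 30, Cal, Orion, 1980), (11, 30, Cal, Orion, 2022), (18, 30, Ada, Atlas, 1994), (18, 30, Ada, Orion, 1994), (19, 30, Vic, Atlas, 1982), (19, 30, Vic, Atlas, 1987), (19, 30, Vic, Orion, 1982), (19, 30, Vic, Orion, 1987), (31, 30, Cal, Atlas, 1980), (31, 30, Cal, Atlas, 2022), (31, 30, Cal, Orion, 1980), (31, 30, Cal, Orion, 2022)}
π_{title, mid, year} gives {(Atlas, 30, 1980), (Atlas, 30, 1982), (Atlas, 30, 1987), (Atlas, 30, 1994), (Atlas, 30, 2022), (Orion, 30, 1980), (Orion, 30, 1982), (Orion, 30, 1987), (Orion, 30, 1994), (Orion, 30, 2022)} (4 duplicate(s) eliminated).
Filtering on title != Atlas leaves {(Orion, 30, 1980), (Orion, 30, 1982), (Orion, 30, 1987), (Orion, 30, 1994), (Orion, 30, 2022)}.
π_{mid, year} gives {(30, 1980), (30, 1982), (30, 1987), (30, 1994), (30, 2022)}.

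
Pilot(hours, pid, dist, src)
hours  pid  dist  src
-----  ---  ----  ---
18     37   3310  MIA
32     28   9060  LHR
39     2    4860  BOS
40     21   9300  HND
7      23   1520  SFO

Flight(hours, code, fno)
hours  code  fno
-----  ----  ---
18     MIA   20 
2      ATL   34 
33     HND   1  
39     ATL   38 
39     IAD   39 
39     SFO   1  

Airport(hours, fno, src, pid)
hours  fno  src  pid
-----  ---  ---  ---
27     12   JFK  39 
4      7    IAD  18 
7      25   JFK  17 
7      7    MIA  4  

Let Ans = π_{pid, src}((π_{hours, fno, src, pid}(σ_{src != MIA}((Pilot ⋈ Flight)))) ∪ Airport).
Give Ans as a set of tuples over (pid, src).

{(17, JFK), (18, IAD), (2, BOS), (39, JFK), (4, MIA)}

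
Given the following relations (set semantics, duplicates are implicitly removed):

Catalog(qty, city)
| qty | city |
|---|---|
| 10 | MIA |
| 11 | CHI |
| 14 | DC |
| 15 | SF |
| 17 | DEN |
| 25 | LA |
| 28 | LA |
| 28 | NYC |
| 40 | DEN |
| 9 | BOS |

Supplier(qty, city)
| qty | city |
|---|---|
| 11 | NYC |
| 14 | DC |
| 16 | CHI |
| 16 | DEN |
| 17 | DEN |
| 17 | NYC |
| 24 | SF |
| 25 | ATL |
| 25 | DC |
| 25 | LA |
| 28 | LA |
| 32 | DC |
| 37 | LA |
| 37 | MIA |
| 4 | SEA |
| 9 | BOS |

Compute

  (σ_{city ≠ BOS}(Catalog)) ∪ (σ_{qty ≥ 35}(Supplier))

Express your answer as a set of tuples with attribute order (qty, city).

Filtering on city ≠ BOS leaves {(10, MIA), (11, CHI), (14, DC), (15, SF), (17, DEN), (25, LA), (28, LA), (28, NYC), (40, DEN)}.
Filtering on qty ≥ 35 leaves {(37, LA), (37, MIA)}.
Set union of the two operands is {(10, MIA), (11, CHI), (14, DC), (15, SF), (17, DEN), (25, LA), (28, LA), (28, NYC), (37, LA), (37, MIA), (40, DEN)}.

{(10, MIA), (11, CHI), (14, DC), (15, SF), (17, DEN), (25, LA), (28, LA), (28, NYC), (37, LA), (37, MIA), (40, DEN)}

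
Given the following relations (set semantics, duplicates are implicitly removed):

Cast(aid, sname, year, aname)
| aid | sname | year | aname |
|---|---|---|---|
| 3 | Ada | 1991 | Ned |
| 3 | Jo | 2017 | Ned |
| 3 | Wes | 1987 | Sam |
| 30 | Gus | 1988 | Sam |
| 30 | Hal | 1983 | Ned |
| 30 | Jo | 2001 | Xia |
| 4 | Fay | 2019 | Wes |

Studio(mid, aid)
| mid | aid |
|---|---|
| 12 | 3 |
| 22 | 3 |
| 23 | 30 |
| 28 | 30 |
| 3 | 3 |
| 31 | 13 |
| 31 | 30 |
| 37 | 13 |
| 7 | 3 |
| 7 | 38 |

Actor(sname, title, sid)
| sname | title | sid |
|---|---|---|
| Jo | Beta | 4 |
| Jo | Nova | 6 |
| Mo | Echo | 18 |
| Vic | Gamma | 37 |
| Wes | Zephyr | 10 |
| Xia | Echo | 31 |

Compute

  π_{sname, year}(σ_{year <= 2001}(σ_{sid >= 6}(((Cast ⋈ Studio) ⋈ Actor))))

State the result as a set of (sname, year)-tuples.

{(Jo, 2001), (Wes, 1987)}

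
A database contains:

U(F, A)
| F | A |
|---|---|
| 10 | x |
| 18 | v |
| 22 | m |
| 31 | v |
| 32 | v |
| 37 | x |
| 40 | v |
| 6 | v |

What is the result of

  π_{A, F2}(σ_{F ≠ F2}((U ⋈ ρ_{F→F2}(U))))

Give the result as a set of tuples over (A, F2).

{(v, 18), (v, 31), (v, 32), (v, 40), (v, 6), (x, 10), (x, 37)}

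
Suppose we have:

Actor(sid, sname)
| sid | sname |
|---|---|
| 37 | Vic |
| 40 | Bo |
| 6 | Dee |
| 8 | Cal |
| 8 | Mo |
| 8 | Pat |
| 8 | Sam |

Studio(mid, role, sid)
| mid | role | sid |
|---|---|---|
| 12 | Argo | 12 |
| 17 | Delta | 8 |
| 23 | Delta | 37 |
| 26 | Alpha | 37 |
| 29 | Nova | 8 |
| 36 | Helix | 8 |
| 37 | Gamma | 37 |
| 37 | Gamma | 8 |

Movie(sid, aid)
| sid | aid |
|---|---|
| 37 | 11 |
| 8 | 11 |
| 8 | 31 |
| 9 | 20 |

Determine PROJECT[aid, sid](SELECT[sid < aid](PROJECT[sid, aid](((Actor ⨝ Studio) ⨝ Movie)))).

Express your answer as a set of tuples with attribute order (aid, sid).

{(11, 8), (31, 8)}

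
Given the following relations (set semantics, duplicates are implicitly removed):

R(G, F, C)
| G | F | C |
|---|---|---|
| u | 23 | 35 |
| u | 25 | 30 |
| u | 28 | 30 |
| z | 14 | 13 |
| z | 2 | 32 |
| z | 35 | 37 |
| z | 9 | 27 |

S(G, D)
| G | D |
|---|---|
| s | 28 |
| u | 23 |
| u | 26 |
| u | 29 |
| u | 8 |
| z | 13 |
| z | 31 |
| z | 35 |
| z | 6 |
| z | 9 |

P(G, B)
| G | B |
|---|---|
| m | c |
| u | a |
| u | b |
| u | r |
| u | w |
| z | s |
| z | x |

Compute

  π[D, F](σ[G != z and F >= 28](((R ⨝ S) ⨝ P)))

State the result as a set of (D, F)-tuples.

Joining R and S on G yields {(u, 23, 35, 23), (u, 23, 35, 26), (u, 23, 35, 29), (u, 23, 35, 8), (u, 25, 30, 23), (u, 25, 30, 26), (u, 25, 30, 29), (u, 25, 30, 8), (u, 28, 30, 23), (u, 28, 30, 26), (u, 28, 30, 29), (u, 28, 30, 8), (z, 14, 13, 13), (z, 14, 13, 31), (z, 14, 13, 35), (z, 14, 13, 6), (z, 14, 13, 9), (z, 2, 32, 13), (z, 2, 32, 31), (z, 2, 32, 35), (z, 2, 32, 6), (z, 2, 32, 9), (z, 35, 37, 13), (z, 35, 37, 31), (z, 35, 37, 35), (z, 35, 37, 6), (z, 35, 37, 9), (z, 9, 27, 13), (z, 9, 27, 31), (z, 9, 27, 35), (z, 9, 27, 6), (z, 9, 27, 9)}.
Joining (R ⨝ S) and P on G yields {(u, 23, 35, 23, a), (u, 23, 35, 23, b), (u, 23, 35, 23, r), (u, 23, 35, 23, w), (u, 23, 35, 26, a), (u, 23, 35, 26, b), (u, 23, 35, 26, r), (u, 23, 35, 26, w), (u, 23, 35, 29, a), (u, 23, 35, 29, b), (u, 23, 35, 29, r), (u, 23, 35, 29, w), (u, 23, 35, 8, a), (u, 23, 35, 8, b), (u, 23, 35, 8, r), (u, 23, 35, 8, w), (u, 25, 30, 23, a), (u, 25, 30, 23, b), (u, 25, 30, 23, r), (u, 25, 30, 23, w), (u, 25, 30, 26, a), (u, 25, 30, 26, b), (u, 25, 30, 26, r), (u, 25, 30, 26, w), (u, 25, 30, 29, a), (u, 25, 30, 29, b), (u, 25, 30, 29, r), (u, 25, 30, 29, w), (u, 25, 30, 8, a), (u, 25, 30, 8, b), (u, 25, 30, 8, r), (u, 25, 30, 8, w), (u, 28, 30, 23, a), (u, 28, 30, 23, b), (u, 28, 30, 23, r), (u, 28, 30, 23, w), (u, 28, 30, 26, a), (u, 28, 30, 26, b), (u, 28, 30, 26, r), (u, 28, 30, 26, w), (u, 28, 30, 29, a), (u, 28, 30, 29, b), (u, 28, 30, 29, r), (u, 28, 30, 29, w), (u, 28, 30, 8, a), (u, 28, 30, 8, b), (u, 28, 30, 8, r), (u, 28, 30, 8, w), (z, 14, 13, 13, s), (z, 14, 13, 13, x), (z, 14, 13, 31, s), (z, 14, 13, 31, x), (z, 14, 13, 35, s), (z, 14, 13, 35, x), (z, 14, 13, 6, s), (z, 14, 13, 6, x), (z, 14, 13, 9, s), (z, 14, 13, 9, x), (z, 2, 32, 13, s), (z, 2, 32, 13, x), (z, 2, 32, 31, s), (z, 2, 32, 31, x), (z, 2, 32, 35, s), (z, 2, 32, 35, x), (z, 2, 32, 6, s), (z, 2, 32, 6, x), (z, 2, 32, 9, s), (z, 2, 32, 9, x), (z, 35, 37, 13, s), (z, 35, 37, 13, x), (z, 35, 37, 31, s), (z, 35, 37, 31, x), (z, 35, 37, 35, s), (z, 35, 37, 35, x), (z, 35, 37, 6, s), (z, 35, 37, 6, x), (z, 35, 37, 9, s), (z, 35, 37, 9, x), (z, 9, 27, 13, s), (z, 9, 27, 13, x), (z, 9, 27, 31, s), (z, 9, 27, 31, x), (z, 9, 27, 35, s), (z, 9, 27, 35, x), (z, 9, 27, 6, s), (z, 9, 27, 6, x), (z, 9, 27, 9, s), (z, 9, 27, 9, x)}.
Apply σ_{G != z and F >= 28}; surviving tuples: {(u, 28, 30, 23, a), (u, 28, 30, 23, b), (u, 28, 30, 23, r), (u, 28, 30, 23, w), (u, 28, 30, 26, a), (u, 28, 30, 26, b), (u, 28, 30, 26, r), (u, 28, 30, 26, w), (u, 28, 30, 29, a), (u, 28, 30, 29, b), (u, 28, 30, 29, r), (u, 28, 30, 29, w), (u, 28, 30, 8, a), (u, 28, 30, 8, b), (u, 28, 30, 8, r), (u, 28, 30, 8, w)}
π[D, F]: project onto (D, F) (12 duplicate(s) eliminated) → {(23, 28), (26, 28), (29, 28), (8, 28)}

{(23, 28), (26, 28), (29, 28), (8, 28)}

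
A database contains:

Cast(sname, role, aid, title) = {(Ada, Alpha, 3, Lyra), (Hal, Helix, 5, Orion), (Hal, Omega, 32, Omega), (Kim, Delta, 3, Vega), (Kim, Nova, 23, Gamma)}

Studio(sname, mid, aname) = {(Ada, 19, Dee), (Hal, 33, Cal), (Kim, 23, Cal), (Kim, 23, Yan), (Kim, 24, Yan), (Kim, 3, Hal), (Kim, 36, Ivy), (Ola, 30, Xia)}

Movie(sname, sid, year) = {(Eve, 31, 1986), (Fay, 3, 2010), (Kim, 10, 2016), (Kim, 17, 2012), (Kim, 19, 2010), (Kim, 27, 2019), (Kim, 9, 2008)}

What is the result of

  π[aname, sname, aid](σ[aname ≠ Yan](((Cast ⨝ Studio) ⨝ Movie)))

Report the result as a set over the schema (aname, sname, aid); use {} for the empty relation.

Cast ⋈ Studio (natural join on sname): {(Ada, Alpha, 3, Lyra, 19, Dee), (Hal, Helix, 5, Orion, 33, Cal), (Hal, Omega, 32, Omega, 33, Cal), (Kim, Delta, 3, Vega, 23, Cal), (Kim, Delta, 3, Vega, 23, Yan), (Kim, Delta, 3, Vega, 24, Yan), (Kim, Delta, 3, Vega, 3, Hal), (Kim, Delta, 3, Vega, 36, Ivy), (Kim, Nova, 23, Gamma, 23, Cal), (Kim, Nova, 23, Gamma, 23, Yan), (Kim, Nova, 23, Gamma, 24, Yan), (Kim, Nova, 23, Gamma, 3, Hal), (Kim, Nova, 23, Gamma, 36, Ivy)}
(Cast ⨝ Studio) ⋈ Movie (natural join on sname): {(Kim, Delta, 3, Vega, 23, Cal, 10, 2016), (Kim, Delta, 3, Vega, 23, Cal, 17, 2012), (Kim, Delta, 3, Vega, 23, Cal, 19, 2010), (Kim, Delta, 3, Vega, 23, Cal, 27, 2019), (Kim, Delta, 3, Vega, 23, Cal, 9, 2008), (Kim, Delta, 3, Vega, 23, Yan, 10, 2016), (Kim, Delta, 3, Vega, 23, Yan, 17, 2012), (Kim, Delta, 3, Vega, 23, Yan, 19, 2010), (Kim, Delta, 3, Vega, 23, Yan, 27, 2019), (Kim, Delta, 3, Vega, 23, Yan, 9, 2008), (Kim, Delta, 3, Vega, 24, Yan, 10, 2016), (Kim, Delta, 3, Vega, 24, Yan, 17, 2012), (Kim, Delta, 3, Vega, 24, Yan, 19, 2010), (Kim, Delta, 3, Vega, 24, Yan, 27, 2019), (Kim, Delta, 3, Vega, 24, Yan, 9, 2008), (Kim, Delta, 3, Vega, 3, Hal, 10, 2016), (Kim, Delta, 3, Vega, 3, Hal, 17, 2012), (Kim, Delta, 3, Vega, 3, Hal, 19, 2010), (Kim, Delta, 3, Vega, 3, Hal, 27, 2019), (Kim, Delta, 3, Vega, 3, Hal, 9, 2008), (Kim, Delta, 3, Vega, 36, Ivy, 10, 2016), (Kim, Delta, 3, Vega, 36, Ivy, 17, 2012), (Kim, Delta, 3, Vega, 36, Ivy, 19, 2010), (Kim, Delta, 3, Vega, 36, Ivy, 27, 2019), (Kim, Delta, 3, Vega, 36, Ivy, 9, 2008), (Kim, Nova, 23, Gamma, 23, Cal, 10, 2016), (Kim, Nova, 23, Gamma, 23, Cal, 17, 2012), (Kim, Nova, 23, Gamma, 23, Cal, 19, 2010), (Kim, Nova, 23, Gamma, 23, Cal, 27, 2019), (Kim, Nova, 23, Gamma, 23, Cal, 9, 2008), (Kim, Nova, 23, Gamma, 23, Yan, 10, 2016), (Kim, Nova, 23, Gamma, 23, Yan, 17, 2012), (Kim, Nova, 23, Gamma, 23, Yan, 19, 2010), (Kim, Nova, 23, Gamma, 23, Yan, 27, 2019), (Kim, Nova, 23, Gamma, 23, Yan, 9, 2008), (Kim, Nova, 23, Gamma, 24, Yan, 10, 2016), (Kim, Nova, 23, Gamma, 24, Yan, 17, 2012), (Kim, Nova, 23, Gamma, 24, Yan, 19, 2010), (Kim, Nova, 23, Gamma, 24, Yan, 27, 2019), (Kim, Nova, 23, Gamma, 24, Yan, 9, 2008), (Kim, Nova, 23, Gamma, 3, Hal, 10, 2016), (Kim, Nova, 23, Gamma, 3, Hal, 17, 2012), (Kim, Nova, 23, Gamma, 3, Hal, 19, 2010), (Kim, Nova, 23, Gamma, 3, Hal, 27, 2019), (Kim, Nova, 23, Gamma, 3, Hal, 9, 2008), (Kim, Nova, 23, Gamma, 36, Ivy, 10, 2016), (Kim, Nova, 23, Gamma, 36, Ivy, 17, 2012), (Kim, Nova, 23, Gamma, 36, Ivy, 19, 2010), (Kim, Nova, 23, Gamma, 36, Ivy, 27, 2019), (Kim, Nova, 23, Gamma, 36, Ivy, 9, 2008)}
Apply σ_{aname ≠ Yan}; surviving tuples: {(Kim, Delta, 3, Vega, 23, Cal, 10, 2016), (Kim, Delta, 3, Vega, 23, Cal, 17, 2012), (Kim, Delta, 3, Vega, 23, Cal, 19, 2010), (Kim, Delta, 3, Vega, 23, Cal, 27, 2019), (Kim, Delta, 3, Vega, 23, Cal, 9, 2008), (Kim, Delta, 3, Vega, 3, Hal, 10, 2016), (Kim, Delta, 3, Vega, 3, Hal, 17, 2012), (Kim, Delta, 3, Vega, 3, Hal, 19, 2010), (Kim, Delta, 3, Vega, 3, Hal, 27, 2019), (Kim, Delta, 3, Vega, 3, Hal, 9, 2008), (Kim, Delta, 3, Vega, 36, Ivy, 10, 2016), (Kim, Delta, 3, Vega, 36, Ivy, 17, 2012), (Kim, Delta, 3, Vega, 36, Ivy, 19, 2010), (Kim, Delta, 3, Vega, 36, Ivy, 27, 2019), (Kim, Delta, 3, Vega, 36, Ivy, 9, 2008), (Kim, Nova, 23, Gamma, 23, Cal, 10, 2016), (Kim, Nova, 23, Gamma, 23, Cal, 17, 2012), (Kim, Nova, 23, Gamma, 23, Cal, 19, 2010), (Kim, Nova, 23, Gamma, 23, Cal, 27, 2019), (Kim, Nova, 23, Gamma, 23, Cal, 9, 2008), (Kim, Nova, 23, Gamma, 3, Hal, 10, 2016), (Kim, Nova, 23, Gamma, 3, Hal, 17, 2012), (Kim, Nova, 23, Gamma, 3, Hal, 19, 2010), (Kim, Nova, 23, Gamma, 3, Hal, 27, 2019), (Kim, Nova, 23, Gamma, 3, Hal, 9, 2008), (Kim, Nova, 23, Gamma, 36, Ivy, 10, 2016), (Kim, Nova, 23, Gamma, 36, Ivy, 17, 2012), (Kim, Nova, 23, Gamma, 36, Ivy, 19, 2010), (Kim, Nova, 23, Gamma, 36, Ivy, 27, 2019), (Kim, Nova, 23, Gamma, 36, Ivy, 9, 2008)}
π_{aname, sname, aid} gives {(Cal, Kim, 23), (Cal, Kim, 3), (Hal, Kim, 23), (Hal, Kim, 3), (Ivy, Kim, 23), (Ivy, Kim, 3)} (24 duplicate(s) eliminated).

{(Cal, Kim, 23), (Cal, Kim, 3), (Hal, Kim, 23), (Hal, Kim, 3), (Ivy, Kim, 23), (Ivy, Kim, 3)}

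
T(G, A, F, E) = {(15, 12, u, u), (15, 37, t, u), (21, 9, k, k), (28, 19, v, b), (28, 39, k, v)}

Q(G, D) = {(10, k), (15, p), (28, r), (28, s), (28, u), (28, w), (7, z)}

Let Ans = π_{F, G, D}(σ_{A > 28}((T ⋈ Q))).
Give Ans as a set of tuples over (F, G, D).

Joining T and Q on G yields {(15, 12, u, u, p), (15, 37, t, u, p), (28, 19, v, b, r), (28, 19, v, b, s), (28, 19, v, b, u), (28, 19, v, b, w), (28, 39, k, v, r), (28, 39, k, v, s), (28, 39, k, v, u), (28, 39, k, v, w)}.
Filtering on A > 28 leaves {(15, 37, t, u, p), (28, 39, k, v, r), (28, 39, k, v, s), (28, 39, k, v, u), (28, 39, k, v, w)}.
π[F, G, D]: project onto (F, G, D) → {(k, 28, r), (k, 28, s), (k, 28, u), (k, 28, w), (t, 15, p)}

{(k, 28, r), (k, 28, s), (k, 28, u), (k, 28, w), (t, 15, p)}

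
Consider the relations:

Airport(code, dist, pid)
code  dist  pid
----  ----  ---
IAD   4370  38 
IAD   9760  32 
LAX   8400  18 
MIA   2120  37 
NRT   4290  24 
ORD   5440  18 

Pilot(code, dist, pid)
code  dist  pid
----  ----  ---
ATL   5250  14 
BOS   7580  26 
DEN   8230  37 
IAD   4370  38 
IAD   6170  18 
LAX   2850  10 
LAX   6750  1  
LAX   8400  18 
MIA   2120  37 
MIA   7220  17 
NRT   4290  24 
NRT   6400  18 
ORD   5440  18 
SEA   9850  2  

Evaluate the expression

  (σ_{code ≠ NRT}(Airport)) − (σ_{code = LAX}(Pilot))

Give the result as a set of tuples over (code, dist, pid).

Selection code ≠ NRT: {(IAD, 4370, 38), (IAD, 9760, 32), (LAX, 8400, 18), (MIA, 2120, 37), (ORD, 5440, 18)}
Selection code = LAX: {(LAX, 2850, 10), (LAX, 6750, 1), (LAX, 8400, 18)}
Taking the difference: {(IAD, 4370, 38), (IAD, 9760, 32), (MIA, 2120, 37), (ORD, 5440, 18)}

{(IAD, 4370, 38), (IAD, 9760, 32), (MIA, 2120, 37), (ORD, 5440, 18)}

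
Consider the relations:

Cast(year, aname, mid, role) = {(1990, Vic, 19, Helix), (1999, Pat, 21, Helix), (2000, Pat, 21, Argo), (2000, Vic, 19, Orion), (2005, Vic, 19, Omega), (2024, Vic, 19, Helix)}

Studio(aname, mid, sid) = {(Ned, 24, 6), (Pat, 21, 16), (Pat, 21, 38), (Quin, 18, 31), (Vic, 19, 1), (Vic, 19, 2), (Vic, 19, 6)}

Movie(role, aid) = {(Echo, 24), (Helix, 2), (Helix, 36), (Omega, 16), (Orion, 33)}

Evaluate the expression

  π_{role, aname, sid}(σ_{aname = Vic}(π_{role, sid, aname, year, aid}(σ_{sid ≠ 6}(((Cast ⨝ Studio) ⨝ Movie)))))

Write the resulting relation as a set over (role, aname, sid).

Cast ⋈ Studio (natural join on aname, mid): {(1990, Vic, 19, Helix, 1), (1990, Vic, 19, Helix, 2), (1990, Vic, 19, Helix, 6), (1999, Pat, 21, Helix, 16), (1999, Pat, 21, Helix, 38), (2000, Pat, 21, Argo, 16), (2000, Pat, 21, Argo, 38), (2000, Vic, 19, Orion, 1), (2000, Vic, 19, Orion, 2), (2000, Vic, 19, Orion, 6), (2005, Vic, 19, Omega, 1), (2005, Vic, 19, Omega, 2), (2005, Vic, 19, Omega, 6), (2024, Vic, 19, Helix, 1), (2024, Vic, 19, Helix, 2), (2024, Vic, 19, Helix, 6)}
(Cast ⨝ Studio) ⋈ Movie (natural join on role): {(1990, Vic, 19, Helix, 1, 2), (1990, Vic, 19, Helix, 1, 36), (1990, Vic, 19, Helix, 2, 2), (1990, Vic, 19, Helix, 2, 36), (1990, Vic, 19, Helix, 6, 2), (1990, Vic, 19, Helix, 6, 36), (1999, Pat, 21, Helix, 16, 2), (1999, Pat, 21, Helix, 16, 36), (1999, Pat, 21, Helix, 38, 2), (1999, Pat, 21, Helix, 38, 36), (2000, Vic, 19, Orion, 1, 33), (2000, Vic, 19, Orion, 2, 33), (2000, Vic, 19, Orion, 6, 33), (2005, Vic, 19, Omega, 1, 16), (2005, Vic, 19, Omega, 2, 16), (2005, Vic, 19, Omega, 6, 16), (2024, Vic, 19, Helix, 1, 2), (2024, Vic, 19, Helix, 1, 36), (2024, Vic, 19, Helix, 2, 2), (2024, Vic, 19, Helix, 2, 36), (2024, Vic, 19, Helix, 6, 2), (2024, Vic, 19, Helix, 6, 36)}
Apply σ_{sid ≠ 6}; surviving tuples: {(1990, Vic, 19, Helix, 1, 2), (1990, Vic, 19, Helix, 1, 36), (1990, Vic, 19, Helix, 2, 2), (1990, Vic, 19, Helix, 2, 36), (1999, Pat, 21, Helix, 16, 2), (1999, Pat, 21, Helix, 16, 36), (1999, Pat, 21, Helix, 38, 2), (1999, Pat, 21, Helix, 38, 36), (2000, Vic, 19, Orion, 1, 33), (2000, Vic, 19, Orion, 2, 33), (2005, Vic, 19, Omega, 1, 16), (2005, Vic, 19, Omega, 2, 16), (2024, Vic, 19, Helix, 1, 2), (2024, Vic, 19, Helix, 1, 36), (2024, Vic, 19, Helix, 2, 2), (2024, Vic, 19, Helix, 2, 36)}
π[role, sid, aname, year, aid]: project onto (role, sid, aname, year, aid) → {(Helix, 1, Vic, 1990, 2), (Helix, 1, Vic, 1990, 36), (Helix, 1, Vic, 2024, 2), (Helix, 1, Vic, 2024, 36), (Helix, 16, Pat, 1999, 2), (Helix, 16, Pat, 1999, 36), (Helix, 2, Vic, 1990, 2), (Helix, 2, Vic, 1990, 36), (Helix, 2, Vic, 2024, 2), (Helix, 2, Vic, 2024, 36), (Helix, 38, Pat, 1999, 2), (Helix, 38, Pat, 1999, 36), (Omega, 1, Vic, 2005, 16), (Omega, 2, Vic, 2005, 16), (Orion, 1, Vic, 2000, 33), (Orion, 2, Vic, 2000, 33)}
Apply σ_{aname = Vic}; surviving tuples: {(Helix, 1, Vic, 1990, 2), (Helix, 1, Vic, 1990, 36), (Helix, 1, Vic, 2024, 2), (Helix, 1, Vic, 2024, 36), (Helix, 2, Vic, 1990, 2), (Helix, 2, Vic, 1990, 36), (Helix, 2, Vic, 2024, 2), (Helix, 2, Vic, 2024, 36), (Omega, 1, Vic, 2005, 16), (Omega, 2, Vic, 2005, 16), (Orion, 1, Vic, 2000, 33), (Orion, 2, Vic, 2000, 33)}
π[role, aname, sid]: project onto (role, aname, sid) (6 duplicate(s) eliminated) → {(Helix, Vic, 1), (Helix, Vic, 2), (Omega, Vic, 1), (Omega, Vic, 2), (Orion, Vic, 1), (Orion, Vic, 2)}

{(Helix, Vic, 1), (Helix, Vic, 2), (Omega, Vic, 1), (Omega, Vic, 2), (Orion, Vic, 1), (Orion, Vic, 2)}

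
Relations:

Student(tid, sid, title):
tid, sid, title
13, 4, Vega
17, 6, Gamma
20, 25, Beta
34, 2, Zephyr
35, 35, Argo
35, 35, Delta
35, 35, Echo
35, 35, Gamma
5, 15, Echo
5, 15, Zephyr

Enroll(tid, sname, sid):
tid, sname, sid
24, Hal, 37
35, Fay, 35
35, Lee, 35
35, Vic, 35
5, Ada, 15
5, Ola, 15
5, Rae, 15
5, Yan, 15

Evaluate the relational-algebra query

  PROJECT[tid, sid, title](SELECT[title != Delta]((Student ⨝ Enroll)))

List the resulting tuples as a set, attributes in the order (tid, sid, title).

Natural join on tid, sid: {(35, 35, Argo, Fay), (35, 35, Argo, Lee), (35, 35, Argo, Vic), (35, 35, Delta, Fay), (35, 35, Delta, Lee), (35, 35, Delta, Vic), (35, 35, Echo, Fay), (35, 35, Echo, Lee), (35, 35, Echo, Vic), (35, 35, Gamma, Fay), (35, 35, Gamma, Lee), (35, 35, Gamma, Vic), (5, 15, Echo, Ada), (5, 15, Echo, Ola), (5, 15, Echo, Rae), (5, 15, Echo, Yan), (5, 15, Zephyr, Ada), (5, 15, Zephyr, Ola), (5, 15, Zephyr, Rae), (5, 15, Zephyr, Yan)}
Apply σ_{title != Delta}; surviving tuples: {(35, 35, Argo, Fay), (35, 35, Argo, Lee), (35, 35, Argo, Vic), (35, 35, Echo, Fay), (35, 35, Echo, Lee), (35, 35, Echo, Vic), (35, 35, Gamma, Fay), (35, 35, Gamma, Lee), (35, 35, Gamma, Vic), (5, 15, Echo, Ada), (5, 15, Echo, Ola), (5, 15, Echo, Rae), (5, 15, Echo, Yan), (5, 15, Zephyr, Ada), (5, 15, Zephyr, Ola), (5, 15, Zephyr, Rae), (5, 15, Zephyr, Yan)}
π_{tid, sid, title} gives {(35, 35, Argo), (35, 35, Echo), (35, 35, Gamma), (5, 15, Echo), (5, 15, Zephyr)} (12 duplicate(s) eliminated).

{(35, 35, Argo), (35, 35, Echo), (35, 35, Gamma), (5, 15, Echo), (5, 15, Zephyr)}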